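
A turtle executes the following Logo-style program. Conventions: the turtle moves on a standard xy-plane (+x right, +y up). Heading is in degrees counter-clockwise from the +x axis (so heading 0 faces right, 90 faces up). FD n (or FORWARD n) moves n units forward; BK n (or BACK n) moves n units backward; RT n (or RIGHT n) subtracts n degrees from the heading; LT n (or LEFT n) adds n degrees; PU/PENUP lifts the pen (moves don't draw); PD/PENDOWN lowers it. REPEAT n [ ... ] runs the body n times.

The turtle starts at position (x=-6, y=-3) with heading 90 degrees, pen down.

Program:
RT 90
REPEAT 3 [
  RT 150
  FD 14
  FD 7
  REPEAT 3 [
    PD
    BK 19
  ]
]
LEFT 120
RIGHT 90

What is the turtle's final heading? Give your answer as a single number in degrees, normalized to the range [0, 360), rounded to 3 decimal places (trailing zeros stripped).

Answer: 300

Derivation:
Executing turtle program step by step:
Start: pos=(-6,-3), heading=90, pen down
RT 90: heading 90 -> 0
REPEAT 3 [
  -- iteration 1/3 --
  RT 150: heading 0 -> 210
  FD 14: (-6,-3) -> (-18.124,-10) [heading=210, draw]
  FD 7: (-18.124,-10) -> (-24.187,-13.5) [heading=210, draw]
  REPEAT 3 [
    -- iteration 1/3 --
    PD: pen down
    BK 19: (-24.187,-13.5) -> (-7.732,-4) [heading=210, draw]
    -- iteration 2/3 --
    PD: pen down
    BK 19: (-7.732,-4) -> (8.722,5.5) [heading=210, draw]
    -- iteration 3/3 --
    PD: pen down
    BK 19: (8.722,5.5) -> (25.177,15) [heading=210, draw]
  ]
  -- iteration 2/3 --
  RT 150: heading 210 -> 60
  FD 14: (25.177,15) -> (32.177,27.124) [heading=60, draw]
  FD 7: (32.177,27.124) -> (35.677,33.187) [heading=60, draw]
  REPEAT 3 [
    -- iteration 1/3 --
    PD: pen down
    BK 19: (35.677,33.187) -> (26.177,16.732) [heading=60, draw]
    -- iteration 2/3 --
    PD: pen down
    BK 19: (26.177,16.732) -> (16.677,0.278) [heading=60, draw]
    -- iteration 3/3 --
    PD: pen down
    BK 19: (16.677,0.278) -> (7.177,-16.177) [heading=60, draw]
  ]
  -- iteration 3/3 --
  RT 150: heading 60 -> 270
  FD 14: (7.177,-16.177) -> (7.177,-30.177) [heading=270, draw]
  FD 7: (7.177,-30.177) -> (7.177,-37.177) [heading=270, draw]
  REPEAT 3 [
    -- iteration 1/3 --
    PD: pen down
    BK 19: (7.177,-37.177) -> (7.177,-18.177) [heading=270, draw]
    -- iteration 2/3 --
    PD: pen down
    BK 19: (7.177,-18.177) -> (7.177,0.823) [heading=270, draw]
    -- iteration 3/3 --
    PD: pen down
    BK 19: (7.177,0.823) -> (7.177,19.823) [heading=270, draw]
  ]
]
LT 120: heading 270 -> 30
RT 90: heading 30 -> 300
Final: pos=(7.177,19.823), heading=300, 15 segment(s) drawn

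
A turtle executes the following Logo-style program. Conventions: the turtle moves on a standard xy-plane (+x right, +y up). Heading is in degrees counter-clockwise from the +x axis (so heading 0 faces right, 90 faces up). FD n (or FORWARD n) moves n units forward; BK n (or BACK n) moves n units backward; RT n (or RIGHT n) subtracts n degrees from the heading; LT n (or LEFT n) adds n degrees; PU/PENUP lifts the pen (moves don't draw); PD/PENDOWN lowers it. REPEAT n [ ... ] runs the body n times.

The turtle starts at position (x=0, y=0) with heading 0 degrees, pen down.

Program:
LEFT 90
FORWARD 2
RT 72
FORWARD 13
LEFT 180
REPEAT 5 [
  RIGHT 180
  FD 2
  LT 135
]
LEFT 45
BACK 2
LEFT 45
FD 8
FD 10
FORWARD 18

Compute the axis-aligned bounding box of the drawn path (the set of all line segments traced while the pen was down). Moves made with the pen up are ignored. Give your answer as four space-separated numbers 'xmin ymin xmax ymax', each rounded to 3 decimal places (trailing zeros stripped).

Executing turtle program step by step:
Start: pos=(0,0), heading=0, pen down
LT 90: heading 0 -> 90
FD 2: (0,0) -> (0,2) [heading=90, draw]
RT 72: heading 90 -> 18
FD 13: (0,2) -> (12.364,6.017) [heading=18, draw]
LT 180: heading 18 -> 198
REPEAT 5 [
  -- iteration 1/5 --
  RT 180: heading 198 -> 18
  FD 2: (12.364,6.017) -> (14.266,6.635) [heading=18, draw]
  LT 135: heading 18 -> 153
  -- iteration 2/5 --
  RT 180: heading 153 -> 333
  FD 2: (14.266,6.635) -> (16.048,5.727) [heading=333, draw]
  LT 135: heading 333 -> 108
  -- iteration 3/5 --
  RT 180: heading 108 -> 288
  FD 2: (16.048,5.727) -> (16.666,3.825) [heading=288, draw]
  LT 135: heading 288 -> 63
  -- iteration 4/5 --
  RT 180: heading 63 -> 243
  FD 2: (16.666,3.825) -> (15.758,2.043) [heading=243, draw]
  LT 135: heading 243 -> 18
  -- iteration 5/5 --
  RT 180: heading 18 -> 198
  FD 2: (15.758,2.043) -> (13.856,1.425) [heading=198, draw]
  LT 135: heading 198 -> 333
]
LT 45: heading 333 -> 18
BK 2: (13.856,1.425) -> (11.954,0.807) [heading=18, draw]
LT 45: heading 18 -> 63
FD 8: (11.954,0.807) -> (15.586,7.935) [heading=63, draw]
FD 10: (15.586,7.935) -> (20.126,16.845) [heading=63, draw]
FD 18: (20.126,16.845) -> (28.297,32.883) [heading=63, draw]
Final: pos=(28.297,32.883), heading=63, 11 segment(s) drawn

Segment endpoints: x in {0, 0, 11.954, 12.364, 13.856, 14.266, 15.586, 15.758, 16.048, 16.666, 20.126, 28.297}, y in {0, 0.807, 1.425, 2, 2.043, 3.825, 5.727, 6.017, 6.635, 7.935, 16.845, 32.883}
xmin=0, ymin=0, xmax=28.297, ymax=32.883

Answer: 0 0 28.297 32.883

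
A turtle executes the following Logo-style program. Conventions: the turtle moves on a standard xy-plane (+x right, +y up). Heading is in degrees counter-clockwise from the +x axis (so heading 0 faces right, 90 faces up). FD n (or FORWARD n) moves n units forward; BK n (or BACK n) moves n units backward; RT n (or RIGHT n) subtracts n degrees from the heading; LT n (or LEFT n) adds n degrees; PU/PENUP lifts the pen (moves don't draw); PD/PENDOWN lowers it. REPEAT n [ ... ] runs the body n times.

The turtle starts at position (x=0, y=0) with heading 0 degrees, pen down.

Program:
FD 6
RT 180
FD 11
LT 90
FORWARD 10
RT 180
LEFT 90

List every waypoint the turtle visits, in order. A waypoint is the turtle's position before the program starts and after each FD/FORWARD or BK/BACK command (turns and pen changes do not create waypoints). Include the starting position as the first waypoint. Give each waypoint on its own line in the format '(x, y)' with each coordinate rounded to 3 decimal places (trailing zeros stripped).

Executing turtle program step by step:
Start: pos=(0,0), heading=0, pen down
FD 6: (0,0) -> (6,0) [heading=0, draw]
RT 180: heading 0 -> 180
FD 11: (6,0) -> (-5,0) [heading=180, draw]
LT 90: heading 180 -> 270
FD 10: (-5,0) -> (-5,-10) [heading=270, draw]
RT 180: heading 270 -> 90
LT 90: heading 90 -> 180
Final: pos=(-5,-10), heading=180, 3 segment(s) drawn
Waypoints (4 total):
(0, 0)
(6, 0)
(-5, 0)
(-5, -10)

Answer: (0, 0)
(6, 0)
(-5, 0)
(-5, -10)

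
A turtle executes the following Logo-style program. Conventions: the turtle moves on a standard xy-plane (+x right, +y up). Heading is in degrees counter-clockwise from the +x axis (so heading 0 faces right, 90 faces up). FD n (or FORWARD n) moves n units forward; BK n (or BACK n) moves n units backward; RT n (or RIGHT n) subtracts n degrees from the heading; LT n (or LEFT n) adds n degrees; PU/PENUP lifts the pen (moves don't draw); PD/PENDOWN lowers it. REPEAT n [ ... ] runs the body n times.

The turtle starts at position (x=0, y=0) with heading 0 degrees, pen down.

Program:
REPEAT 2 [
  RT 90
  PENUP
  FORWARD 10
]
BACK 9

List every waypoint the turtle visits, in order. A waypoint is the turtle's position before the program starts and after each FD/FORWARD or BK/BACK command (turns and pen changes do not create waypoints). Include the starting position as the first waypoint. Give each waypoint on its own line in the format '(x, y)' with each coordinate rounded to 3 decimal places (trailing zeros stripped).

Answer: (0, 0)
(0, -10)
(-10, -10)
(-1, -10)

Derivation:
Executing turtle program step by step:
Start: pos=(0,0), heading=0, pen down
REPEAT 2 [
  -- iteration 1/2 --
  RT 90: heading 0 -> 270
  PU: pen up
  FD 10: (0,0) -> (0,-10) [heading=270, move]
  -- iteration 2/2 --
  RT 90: heading 270 -> 180
  PU: pen up
  FD 10: (0,-10) -> (-10,-10) [heading=180, move]
]
BK 9: (-10,-10) -> (-1,-10) [heading=180, move]
Final: pos=(-1,-10), heading=180, 0 segment(s) drawn
Waypoints (4 total):
(0, 0)
(0, -10)
(-10, -10)
(-1, -10)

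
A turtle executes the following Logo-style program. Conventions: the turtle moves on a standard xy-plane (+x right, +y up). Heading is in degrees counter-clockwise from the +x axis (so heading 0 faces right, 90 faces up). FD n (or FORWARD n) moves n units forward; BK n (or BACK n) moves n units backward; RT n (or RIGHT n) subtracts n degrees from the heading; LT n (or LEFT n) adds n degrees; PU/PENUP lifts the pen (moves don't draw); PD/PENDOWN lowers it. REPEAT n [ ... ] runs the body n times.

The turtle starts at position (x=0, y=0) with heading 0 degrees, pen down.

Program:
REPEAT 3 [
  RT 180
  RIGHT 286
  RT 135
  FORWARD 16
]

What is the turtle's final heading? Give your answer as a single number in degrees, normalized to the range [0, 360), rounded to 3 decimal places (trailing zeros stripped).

Answer: 357

Derivation:
Executing turtle program step by step:
Start: pos=(0,0), heading=0, pen down
REPEAT 3 [
  -- iteration 1/3 --
  RT 180: heading 0 -> 180
  RT 286: heading 180 -> 254
  RT 135: heading 254 -> 119
  FD 16: (0,0) -> (-7.757,13.994) [heading=119, draw]
  -- iteration 2/3 --
  RT 180: heading 119 -> 299
  RT 286: heading 299 -> 13
  RT 135: heading 13 -> 238
  FD 16: (-7.757,13.994) -> (-16.236,0.425) [heading=238, draw]
  -- iteration 3/3 --
  RT 180: heading 238 -> 58
  RT 286: heading 58 -> 132
  RT 135: heading 132 -> 357
  FD 16: (-16.236,0.425) -> (-0.258,-0.412) [heading=357, draw]
]
Final: pos=(-0.258,-0.412), heading=357, 3 segment(s) drawn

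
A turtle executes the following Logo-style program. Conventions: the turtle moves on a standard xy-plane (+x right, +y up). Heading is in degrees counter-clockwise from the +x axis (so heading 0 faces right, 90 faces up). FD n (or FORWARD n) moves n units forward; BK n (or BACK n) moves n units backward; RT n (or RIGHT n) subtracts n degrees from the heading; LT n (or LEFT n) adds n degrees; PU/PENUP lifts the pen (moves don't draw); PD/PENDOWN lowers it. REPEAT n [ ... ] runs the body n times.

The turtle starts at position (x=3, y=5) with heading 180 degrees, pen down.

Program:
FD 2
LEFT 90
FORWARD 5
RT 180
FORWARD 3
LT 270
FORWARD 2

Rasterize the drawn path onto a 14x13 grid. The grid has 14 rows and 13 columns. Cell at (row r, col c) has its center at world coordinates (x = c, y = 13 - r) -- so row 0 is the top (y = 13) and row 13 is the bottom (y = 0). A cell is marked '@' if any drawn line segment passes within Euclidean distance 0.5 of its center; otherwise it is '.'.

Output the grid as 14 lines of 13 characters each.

Answer: .............
.............
.............
.............
.............
.............
.............
.............
.@@@.........
.@...........
.@@@.........
.@...........
.@...........
.@...........

Derivation:
Segment 0: (3,5) -> (1,5)
Segment 1: (1,5) -> (1,0)
Segment 2: (1,0) -> (1,3)
Segment 3: (1,3) -> (3,3)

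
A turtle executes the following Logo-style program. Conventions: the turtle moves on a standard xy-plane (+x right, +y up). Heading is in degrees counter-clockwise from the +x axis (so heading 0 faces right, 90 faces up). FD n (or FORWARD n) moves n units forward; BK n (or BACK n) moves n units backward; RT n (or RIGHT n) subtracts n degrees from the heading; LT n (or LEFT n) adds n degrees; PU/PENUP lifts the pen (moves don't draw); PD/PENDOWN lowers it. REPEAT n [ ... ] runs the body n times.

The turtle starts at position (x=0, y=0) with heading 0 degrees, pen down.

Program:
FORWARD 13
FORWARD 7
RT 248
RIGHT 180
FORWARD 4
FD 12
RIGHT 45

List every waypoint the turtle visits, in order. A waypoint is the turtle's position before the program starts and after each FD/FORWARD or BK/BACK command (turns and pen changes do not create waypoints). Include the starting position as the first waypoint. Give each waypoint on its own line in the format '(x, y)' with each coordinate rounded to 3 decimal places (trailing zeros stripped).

Executing turtle program step by step:
Start: pos=(0,0), heading=0, pen down
FD 13: (0,0) -> (13,0) [heading=0, draw]
FD 7: (13,0) -> (20,0) [heading=0, draw]
RT 248: heading 0 -> 112
RT 180: heading 112 -> 292
FD 4: (20,0) -> (21.498,-3.709) [heading=292, draw]
FD 12: (21.498,-3.709) -> (25.994,-14.835) [heading=292, draw]
RT 45: heading 292 -> 247
Final: pos=(25.994,-14.835), heading=247, 4 segment(s) drawn
Waypoints (5 total):
(0, 0)
(13, 0)
(20, 0)
(21.498, -3.709)
(25.994, -14.835)

Answer: (0, 0)
(13, 0)
(20, 0)
(21.498, -3.709)
(25.994, -14.835)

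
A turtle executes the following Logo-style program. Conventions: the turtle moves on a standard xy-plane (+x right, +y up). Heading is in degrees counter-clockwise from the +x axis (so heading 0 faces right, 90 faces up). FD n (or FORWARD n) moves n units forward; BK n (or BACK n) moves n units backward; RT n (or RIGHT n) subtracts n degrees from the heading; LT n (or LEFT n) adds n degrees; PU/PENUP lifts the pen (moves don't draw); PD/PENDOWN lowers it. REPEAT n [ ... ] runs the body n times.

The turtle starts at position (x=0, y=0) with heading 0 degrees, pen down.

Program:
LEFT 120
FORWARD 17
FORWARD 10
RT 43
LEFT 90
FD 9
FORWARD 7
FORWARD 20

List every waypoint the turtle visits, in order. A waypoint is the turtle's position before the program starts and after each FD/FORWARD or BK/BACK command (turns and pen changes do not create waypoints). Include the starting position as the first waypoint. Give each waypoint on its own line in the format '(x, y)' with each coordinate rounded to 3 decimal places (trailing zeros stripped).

Answer: (0, 0)
(-8.5, 14.722)
(-13.5, 23.383)
(-22.269, 25.407)
(-29.09, 26.982)
(-48.577, 31.481)

Derivation:
Executing turtle program step by step:
Start: pos=(0,0), heading=0, pen down
LT 120: heading 0 -> 120
FD 17: (0,0) -> (-8.5,14.722) [heading=120, draw]
FD 10: (-8.5,14.722) -> (-13.5,23.383) [heading=120, draw]
RT 43: heading 120 -> 77
LT 90: heading 77 -> 167
FD 9: (-13.5,23.383) -> (-22.269,25.407) [heading=167, draw]
FD 7: (-22.269,25.407) -> (-29.09,26.982) [heading=167, draw]
FD 20: (-29.09,26.982) -> (-48.577,31.481) [heading=167, draw]
Final: pos=(-48.577,31.481), heading=167, 5 segment(s) drawn
Waypoints (6 total):
(0, 0)
(-8.5, 14.722)
(-13.5, 23.383)
(-22.269, 25.407)
(-29.09, 26.982)
(-48.577, 31.481)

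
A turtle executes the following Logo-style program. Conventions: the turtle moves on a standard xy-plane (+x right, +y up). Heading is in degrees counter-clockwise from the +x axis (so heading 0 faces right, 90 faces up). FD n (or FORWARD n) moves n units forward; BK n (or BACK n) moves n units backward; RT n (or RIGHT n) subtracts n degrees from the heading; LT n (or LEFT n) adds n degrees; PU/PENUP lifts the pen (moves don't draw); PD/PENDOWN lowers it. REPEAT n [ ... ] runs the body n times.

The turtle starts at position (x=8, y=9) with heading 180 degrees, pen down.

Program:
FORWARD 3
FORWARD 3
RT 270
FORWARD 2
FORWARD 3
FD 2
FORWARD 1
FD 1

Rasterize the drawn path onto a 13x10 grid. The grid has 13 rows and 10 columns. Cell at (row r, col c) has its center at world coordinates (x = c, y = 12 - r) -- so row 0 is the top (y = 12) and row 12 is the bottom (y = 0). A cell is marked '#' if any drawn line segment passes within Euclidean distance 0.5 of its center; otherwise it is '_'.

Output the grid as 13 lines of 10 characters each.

Answer: __________
__________
__________
__#######_
__#_______
__#_______
__#_______
__#_______
__#_______
__#_______
__#_______
__#_______
__#_______

Derivation:
Segment 0: (8,9) -> (5,9)
Segment 1: (5,9) -> (2,9)
Segment 2: (2,9) -> (2,7)
Segment 3: (2,7) -> (2,4)
Segment 4: (2,4) -> (2,2)
Segment 5: (2,2) -> (2,1)
Segment 6: (2,1) -> (2,0)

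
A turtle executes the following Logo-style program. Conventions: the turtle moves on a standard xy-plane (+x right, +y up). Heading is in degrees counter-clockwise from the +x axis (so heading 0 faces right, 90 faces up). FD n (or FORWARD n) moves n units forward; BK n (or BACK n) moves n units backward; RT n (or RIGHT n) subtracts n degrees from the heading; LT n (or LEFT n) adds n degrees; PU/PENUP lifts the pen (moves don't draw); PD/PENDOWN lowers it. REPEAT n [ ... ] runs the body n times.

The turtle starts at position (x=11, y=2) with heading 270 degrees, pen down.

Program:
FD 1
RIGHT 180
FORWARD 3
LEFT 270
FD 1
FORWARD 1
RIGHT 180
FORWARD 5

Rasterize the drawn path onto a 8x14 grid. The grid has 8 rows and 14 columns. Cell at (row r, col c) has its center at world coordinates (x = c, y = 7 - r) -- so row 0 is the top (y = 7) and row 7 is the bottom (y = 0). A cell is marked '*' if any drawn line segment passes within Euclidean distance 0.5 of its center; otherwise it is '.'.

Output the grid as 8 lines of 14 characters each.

Answer: ..............
..............
..............
........******
...........*..
...........*..
...........*..
..............

Derivation:
Segment 0: (11,2) -> (11,1)
Segment 1: (11,1) -> (11,4)
Segment 2: (11,4) -> (12,4)
Segment 3: (12,4) -> (13,4)
Segment 4: (13,4) -> (8,4)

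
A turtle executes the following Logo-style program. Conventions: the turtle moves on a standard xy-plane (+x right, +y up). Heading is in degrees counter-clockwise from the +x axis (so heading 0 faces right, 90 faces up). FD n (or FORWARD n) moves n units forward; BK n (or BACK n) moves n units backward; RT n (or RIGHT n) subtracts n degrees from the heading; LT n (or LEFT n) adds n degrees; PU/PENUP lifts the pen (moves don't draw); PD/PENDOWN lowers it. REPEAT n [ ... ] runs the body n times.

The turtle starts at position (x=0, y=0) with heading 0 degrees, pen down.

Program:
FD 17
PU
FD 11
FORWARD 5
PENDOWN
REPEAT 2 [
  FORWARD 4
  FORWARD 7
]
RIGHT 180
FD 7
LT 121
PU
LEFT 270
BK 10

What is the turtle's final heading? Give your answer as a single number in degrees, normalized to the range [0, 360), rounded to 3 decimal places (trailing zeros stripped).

Answer: 211

Derivation:
Executing turtle program step by step:
Start: pos=(0,0), heading=0, pen down
FD 17: (0,0) -> (17,0) [heading=0, draw]
PU: pen up
FD 11: (17,0) -> (28,0) [heading=0, move]
FD 5: (28,0) -> (33,0) [heading=0, move]
PD: pen down
REPEAT 2 [
  -- iteration 1/2 --
  FD 4: (33,0) -> (37,0) [heading=0, draw]
  FD 7: (37,0) -> (44,0) [heading=0, draw]
  -- iteration 2/2 --
  FD 4: (44,0) -> (48,0) [heading=0, draw]
  FD 7: (48,0) -> (55,0) [heading=0, draw]
]
RT 180: heading 0 -> 180
FD 7: (55,0) -> (48,0) [heading=180, draw]
LT 121: heading 180 -> 301
PU: pen up
LT 270: heading 301 -> 211
BK 10: (48,0) -> (56.572,5.15) [heading=211, move]
Final: pos=(56.572,5.15), heading=211, 6 segment(s) drawn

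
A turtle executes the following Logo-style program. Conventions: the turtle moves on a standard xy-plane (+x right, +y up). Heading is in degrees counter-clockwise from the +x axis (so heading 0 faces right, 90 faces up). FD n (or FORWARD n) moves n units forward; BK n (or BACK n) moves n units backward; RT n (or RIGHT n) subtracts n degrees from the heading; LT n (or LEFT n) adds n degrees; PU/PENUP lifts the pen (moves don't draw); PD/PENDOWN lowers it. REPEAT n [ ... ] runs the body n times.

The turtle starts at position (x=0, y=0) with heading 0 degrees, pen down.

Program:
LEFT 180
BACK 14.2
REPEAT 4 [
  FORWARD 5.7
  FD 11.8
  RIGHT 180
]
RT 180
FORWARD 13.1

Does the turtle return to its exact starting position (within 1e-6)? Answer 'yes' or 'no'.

Executing turtle program step by step:
Start: pos=(0,0), heading=0, pen down
LT 180: heading 0 -> 180
BK 14.2: (0,0) -> (14.2,0) [heading=180, draw]
REPEAT 4 [
  -- iteration 1/4 --
  FD 5.7: (14.2,0) -> (8.5,0) [heading=180, draw]
  FD 11.8: (8.5,0) -> (-3.3,0) [heading=180, draw]
  RT 180: heading 180 -> 0
  -- iteration 2/4 --
  FD 5.7: (-3.3,0) -> (2.4,0) [heading=0, draw]
  FD 11.8: (2.4,0) -> (14.2,0) [heading=0, draw]
  RT 180: heading 0 -> 180
  -- iteration 3/4 --
  FD 5.7: (14.2,0) -> (8.5,0) [heading=180, draw]
  FD 11.8: (8.5,0) -> (-3.3,0) [heading=180, draw]
  RT 180: heading 180 -> 0
  -- iteration 4/4 --
  FD 5.7: (-3.3,0) -> (2.4,0) [heading=0, draw]
  FD 11.8: (2.4,0) -> (14.2,0) [heading=0, draw]
  RT 180: heading 0 -> 180
]
RT 180: heading 180 -> 0
FD 13.1: (14.2,0) -> (27.3,0) [heading=0, draw]
Final: pos=(27.3,0), heading=0, 10 segment(s) drawn

Start position: (0, 0)
Final position: (27.3, 0)
Distance = 27.3; >= 1e-6 -> NOT closed

Answer: no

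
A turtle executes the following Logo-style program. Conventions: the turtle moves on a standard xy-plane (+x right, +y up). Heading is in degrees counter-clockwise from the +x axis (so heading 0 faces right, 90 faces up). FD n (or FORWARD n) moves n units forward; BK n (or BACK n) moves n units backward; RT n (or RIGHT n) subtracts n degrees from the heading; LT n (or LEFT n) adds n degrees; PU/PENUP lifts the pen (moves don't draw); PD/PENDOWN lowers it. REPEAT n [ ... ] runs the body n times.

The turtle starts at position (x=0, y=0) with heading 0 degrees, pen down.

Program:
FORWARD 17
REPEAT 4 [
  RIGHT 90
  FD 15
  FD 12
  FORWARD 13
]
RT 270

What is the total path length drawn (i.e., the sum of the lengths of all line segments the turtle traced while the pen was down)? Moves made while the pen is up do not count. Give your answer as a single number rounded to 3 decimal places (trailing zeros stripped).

Answer: 177

Derivation:
Executing turtle program step by step:
Start: pos=(0,0), heading=0, pen down
FD 17: (0,0) -> (17,0) [heading=0, draw]
REPEAT 4 [
  -- iteration 1/4 --
  RT 90: heading 0 -> 270
  FD 15: (17,0) -> (17,-15) [heading=270, draw]
  FD 12: (17,-15) -> (17,-27) [heading=270, draw]
  FD 13: (17,-27) -> (17,-40) [heading=270, draw]
  -- iteration 2/4 --
  RT 90: heading 270 -> 180
  FD 15: (17,-40) -> (2,-40) [heading=180, draw]
  FD 12: (2,-40) -> (-10,-40) [heading=180, draw]
  FD 13: (-10,-40) -> (-23,-40) [heading=180, draw]
  -- iteration 3/4 --
  RT 90: heading 180 -> 90
  FD 15: (-23,-40) -> (-23,-25) [heading=90, draw]
  FD 12: (-23,-25) -> (-23,-13) [heading=90, draw]
  FD 13: (-23,-13) -> (-23,0) [heading=90, draw]
  -- iteration 4/4 --
  RT 90: heading 90 -> 0
  FD 15: (-23,0) -> (-8,0) [heading=0, draw]
  FD 12: (-8,0) -> (4,0) [heading=0, draw]
  FD 13: (4,0) -> (17,0) [heading=0, draw]
]
RT 270: heading 0 -> 90
Final: pos=(17,0), heading=90, 13 segment(s) drawn

Segment lengths:
  seg 1: (0,0) -> (17,0), length = 17
  seg 2: (17,0) -> (17,-15), length = 15
  seg 3: (17,-15) -> (17,-27), length = 12
  seg 4: (17,-27) -> (17,-40), length = 13
  seg 5: (17,-40) -> (2,-40), length = 15
  seg 6: (2,-40) -> (-10,-40), length = 12
  seg 7: (-10,-40) -> (-23,-40), length = 13
  seg 8: (-23,-40) -> (-23,-25), length = 15
  seg 9: (-23,-25) -> (-23,-13), length = 12
  seg 10: (-23,-13) -> (-23,0), length = 13
  seg 11: (-23,0) -> (-8,0), length = 15
  seg 12: (-8,0) -> (4,0), length = 12
  seg 13: (4,0) -> (17,0), length = 13
Total = 177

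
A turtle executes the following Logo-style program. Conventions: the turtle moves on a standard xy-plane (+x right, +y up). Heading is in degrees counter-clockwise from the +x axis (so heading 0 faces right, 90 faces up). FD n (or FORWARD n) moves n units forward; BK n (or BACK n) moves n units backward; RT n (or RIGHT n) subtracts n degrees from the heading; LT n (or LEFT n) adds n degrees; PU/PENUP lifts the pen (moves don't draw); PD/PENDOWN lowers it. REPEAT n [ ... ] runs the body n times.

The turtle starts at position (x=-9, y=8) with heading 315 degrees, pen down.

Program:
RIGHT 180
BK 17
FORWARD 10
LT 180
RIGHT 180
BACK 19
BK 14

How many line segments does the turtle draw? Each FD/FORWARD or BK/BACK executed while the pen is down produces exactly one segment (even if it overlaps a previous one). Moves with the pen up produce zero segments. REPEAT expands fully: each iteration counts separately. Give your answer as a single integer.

Executing turtle program step by step:
Start: pos=(-9,8), heading=315, pen down
RT 180: heading 315 -> 135
BK 17: (-9,8) -> (3.021,-4.021) [heading=135, draw]
FD 10: (3.021,-4.021) -> (-4.05,3.05) [heading=135, draw]
LT 180: heading 135 -> 315
RT 180: heading 315 -> 135
BK 19: (-4.05,3.05) -> (9.385,-10.385) [heading=135, draw]
BK 14: (9.385,-10.385) -> (19.284,-20.284) [heading=135, draw]
Final: pos=(19.284,-20.284), heading=135, 4 segment(s) drawn
Segments drawn: 4

Answer: 4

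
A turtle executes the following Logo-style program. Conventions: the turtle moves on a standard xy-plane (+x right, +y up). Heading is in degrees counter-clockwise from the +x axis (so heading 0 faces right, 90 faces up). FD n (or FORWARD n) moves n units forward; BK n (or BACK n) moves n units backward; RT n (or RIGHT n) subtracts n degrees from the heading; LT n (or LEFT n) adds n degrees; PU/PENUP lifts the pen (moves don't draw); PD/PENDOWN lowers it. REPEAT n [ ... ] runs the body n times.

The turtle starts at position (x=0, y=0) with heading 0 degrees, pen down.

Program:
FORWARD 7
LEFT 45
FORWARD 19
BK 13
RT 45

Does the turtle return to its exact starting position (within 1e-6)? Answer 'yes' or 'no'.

Answer: no

Derivation:
Executing turtle program step by step:
Start: pos=(0,0), heading=0, pen down
FD 7: (0,0) -> (7,0) [heading=0, draw]
LT 45: heading 0 -> 45
FD 19: (7,0) -> (20.435,13.435) [heading=45, draw]
BK 13: (20.435,13.435) -> (11.243,4.243) [heading=45, draw]
RT 45: heading 45 -> 0
Final: pos=(11.243,4.243), heading=0, 3 segment(s) drawn

Start position: (0, 0)
Final position: (11.243, 4.243)
Distance = 12.017; >= 1e-6 -> NOT closed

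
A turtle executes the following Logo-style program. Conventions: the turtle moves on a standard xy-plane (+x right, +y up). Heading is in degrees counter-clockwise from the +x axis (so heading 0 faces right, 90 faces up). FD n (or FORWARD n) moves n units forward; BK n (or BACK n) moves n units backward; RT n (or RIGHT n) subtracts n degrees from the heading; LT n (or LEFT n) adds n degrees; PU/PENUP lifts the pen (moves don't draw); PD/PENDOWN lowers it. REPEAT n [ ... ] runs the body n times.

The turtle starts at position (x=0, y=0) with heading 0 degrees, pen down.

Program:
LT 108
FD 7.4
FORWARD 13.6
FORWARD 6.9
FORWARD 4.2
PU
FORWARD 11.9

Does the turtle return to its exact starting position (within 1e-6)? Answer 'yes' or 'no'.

Executing turtle program step by step:
Start: pos=(0,0), heading=0, pen down
LT 108: heading 0 -> 108
FD 7.4: (0,0) -> (-2.287,7.038) [heading=108, draw]
FD 13.6: (-2.287,7.038) -> (-6.489,19.972) [heading=108, draw]
FD 6.9: (-6.489,19.972) -> (-8.622,26.534) [heading=108, draw]
FD 4.2: (-8.622,26.534) -> (-9.919,30.529) [heading=108, draw]
PU: pen up
FD 11.9: (-9.919,30.529) -> (-13.597,41.846) [heading=108, move]
Final: pos=(-13.597,41.846), heading=108, 4 segment(s) drawn

Start position: (0, 0)
Final position: (-13.597, 41.846)
Distance = 44; >= 1e-6 -> NOT closed

Answer: no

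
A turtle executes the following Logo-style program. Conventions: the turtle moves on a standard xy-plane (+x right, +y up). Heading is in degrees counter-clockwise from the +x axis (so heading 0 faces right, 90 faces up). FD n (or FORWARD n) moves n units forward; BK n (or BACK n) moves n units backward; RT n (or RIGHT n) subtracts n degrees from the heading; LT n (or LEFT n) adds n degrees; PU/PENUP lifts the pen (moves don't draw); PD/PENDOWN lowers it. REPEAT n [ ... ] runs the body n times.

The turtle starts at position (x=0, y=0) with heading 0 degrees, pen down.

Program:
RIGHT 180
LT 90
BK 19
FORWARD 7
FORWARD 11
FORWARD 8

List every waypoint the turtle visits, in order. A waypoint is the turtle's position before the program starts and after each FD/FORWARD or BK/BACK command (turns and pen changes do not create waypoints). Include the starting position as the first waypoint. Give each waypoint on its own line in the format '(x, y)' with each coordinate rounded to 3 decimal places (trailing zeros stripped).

Executing turtle program step by step:
Start: pos=(0,0), heading=0, pen down
RT 180: heading 0 -> 180
LT 90: heading 180 -> 270
BK 19: (0,0) -> (0,19) [heading=270, draw]
FD 7: (0,19) -> (0,12) [heading=270, draw]
FD 11: (0,12) -> (0,1) [heading=270, draw]
FD 8: (0,1) -> (0,-7) [heading=270, draw]
Final: pos=(0,-7), heading=270, 4 segment(s) drawn
Waypoints (5 total):
(0, 0)
(0, 19)
(0, 12)
(0, 1)
(0, -7)

Answer: (0, 0)
(0, 19)
(0, 12)
(0, 1)
(0, -7)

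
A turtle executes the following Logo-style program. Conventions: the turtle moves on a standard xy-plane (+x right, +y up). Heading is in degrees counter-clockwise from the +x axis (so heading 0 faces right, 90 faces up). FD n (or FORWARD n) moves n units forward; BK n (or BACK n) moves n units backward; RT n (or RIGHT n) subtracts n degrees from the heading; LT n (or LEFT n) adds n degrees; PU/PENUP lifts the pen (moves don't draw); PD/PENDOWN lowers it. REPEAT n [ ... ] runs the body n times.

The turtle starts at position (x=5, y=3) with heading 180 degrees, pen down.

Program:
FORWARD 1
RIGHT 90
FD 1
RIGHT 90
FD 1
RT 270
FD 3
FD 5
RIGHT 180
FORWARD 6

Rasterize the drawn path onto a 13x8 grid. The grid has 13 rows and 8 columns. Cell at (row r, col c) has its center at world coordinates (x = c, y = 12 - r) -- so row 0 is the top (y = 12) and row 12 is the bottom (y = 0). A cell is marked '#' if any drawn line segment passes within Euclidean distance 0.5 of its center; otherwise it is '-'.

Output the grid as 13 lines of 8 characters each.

Segment 0: (5,3) -> (4,3)
Segment 1: (4,3) -> (4,4)
Segment 2: (4,4) -> (5,4)
Segment 3: (5,4) -> (5,7)
Segment 4: (5,7) -> (5,12)
Segment 5: (5,12) -> (5,6)

Answer: -----#--
-----#--
-----#--
-----#--
-----#--
-----#--
-----#--
-----#--
----##--
----##--
--------
--------
--------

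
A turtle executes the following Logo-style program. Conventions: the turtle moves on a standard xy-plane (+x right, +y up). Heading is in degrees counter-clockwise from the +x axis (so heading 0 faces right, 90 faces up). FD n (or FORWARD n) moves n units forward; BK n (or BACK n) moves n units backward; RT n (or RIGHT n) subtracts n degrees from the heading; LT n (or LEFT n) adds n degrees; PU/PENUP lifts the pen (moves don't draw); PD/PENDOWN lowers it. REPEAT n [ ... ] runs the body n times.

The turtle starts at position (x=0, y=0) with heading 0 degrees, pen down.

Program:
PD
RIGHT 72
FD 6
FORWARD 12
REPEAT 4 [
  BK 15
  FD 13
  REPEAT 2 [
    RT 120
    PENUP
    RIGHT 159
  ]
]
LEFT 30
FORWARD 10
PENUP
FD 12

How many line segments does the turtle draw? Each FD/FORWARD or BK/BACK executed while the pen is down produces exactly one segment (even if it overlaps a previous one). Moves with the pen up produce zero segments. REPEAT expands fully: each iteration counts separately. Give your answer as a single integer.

Executing turtle program step by step:
Start: pos=(0,0), heading=0, pen down
PD: pen down
RT 72: heading 0 -> 288
FD 6: (0,0) -> (1.854,-5.706) [heading=288, draw]
FD 12: (1.854,-5.706) -> (5.562,-17.119) [heading=288, draw]
REPEAT 4 [
  -- iteration 1/4 --
  BK 15: (5.562,-17.119) -> (0.927,-2.853) [heading=288, draw]
  FD 13: (0.927,-2.853) -> (4.944,-15.217) [heading=288, draw]
  REPEAT 2 [
    -- iteration 1/2 --
    RT 120: heading 288 -> 168
    PU: pen up
    RT 159: heading 168 -> 9
    -- iteration 2/2 --
    RT 120: heading 9 -> 249
    PU: pen up
    RT 159: heading 249 -> 90
  ]
  -- iteration 2/4 --
  BK 15: (4.944,-15.217) -> (4.944,-30.217) [heading=90, move]
  FD 13: (4.944,-30.217) -> (4.944,-17.217) [heading=90, move]
  REPEAT 2 [
    -- iteration 1/2 --
    RT 120: heading 90 -> 330
    PU: pen up
    RT 159: heading 330 -> 171
    -- iteration 2/2 --
    RT 120: heading 171 -> 51
    PU: pen up
    RT 159: heading 51 -> 252
  ]
  -- iteration 3/4 --
  BK 15: (4.944,-17.217) -> (9.58,-2.951) [heading=252, move]
  FD 13: (9.58,-2.951) -> (5.562,-15.315) [heading=252, move]
  REPEAT 2 [
    -- iteration 1/2 --
    RT 120: heading 252 -> 132
    PU: pen up
    RT 159: heading 132 -> 333
    -- iteration 2/2 --
    RT 120: heading 333 -> 213
    PU: pen up
    RT 159: heading 213 -> 54
  ]
  -- iteration 4/4 --
  BK 15: (5.562,-15.315) -> (-3.254,-27.45) [heading=54, move]
  FD 13: (-3.254,-27.45) -> (4.387,-16.933) [heading=54, move]
  REPEAT 2 [
    -- iteration 1/2 --
    RT 120: heading 54 -> 294
    PU: pen up
    RT 159: heading 294 -> 135
    -- iteration 2/2 --
    RT 120: heading 135 -> 15
    PU: pen up
    RT 159: heading 15 -> 216
  ]
]
LT 30: heading 216 -> 246
FD 10: (4.387,-16.933) -> (0.319,-26.068) [heading=246, move]
PU: pen up
FD 12: (0.319,-26.068) -> (-4.561,-37.031) [heading=246, move]
Final: pos=(-4.561,-37.031), heading=246, 4 segment(s) drawn
Segments drawn: 4

Answer: 4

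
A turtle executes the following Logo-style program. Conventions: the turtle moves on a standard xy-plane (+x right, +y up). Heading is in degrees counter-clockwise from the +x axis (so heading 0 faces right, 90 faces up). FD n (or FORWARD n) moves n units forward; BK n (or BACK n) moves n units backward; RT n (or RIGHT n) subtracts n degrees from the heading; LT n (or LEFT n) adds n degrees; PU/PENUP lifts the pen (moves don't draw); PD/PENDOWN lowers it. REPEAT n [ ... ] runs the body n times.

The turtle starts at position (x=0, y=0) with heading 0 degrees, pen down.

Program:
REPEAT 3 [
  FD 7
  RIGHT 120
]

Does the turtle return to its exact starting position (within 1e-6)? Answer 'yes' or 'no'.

Answer: yes

Derivation:
Executing turtle program step by step:
Start: pos=(0,0), heading=0, pen down
REPEAT 3 [
  -- iteration 1/3 --
  FD 7: (0,0) -> (7,0) [heading=0, draw]
  RT 120: heading 0 -> 240
  -- iteration 2/3 --
  FD 7: (7,0) -> (3.5,-6.062) [heading=240, draw]
  RT 120: heading 240 -> 120
  -- iteration 3/3 --
  FD 7: (3.5,-6.062) -> (0,0) [heading=120, draw]
  RT 120: heading 120 -> 0
]
Final: pos=(0,0), heading=0, 3 segment(s) drawn

Start position: (0, 0)
Final position: (0, 0)
Distance = 0; < 1e-6 -> CLOSED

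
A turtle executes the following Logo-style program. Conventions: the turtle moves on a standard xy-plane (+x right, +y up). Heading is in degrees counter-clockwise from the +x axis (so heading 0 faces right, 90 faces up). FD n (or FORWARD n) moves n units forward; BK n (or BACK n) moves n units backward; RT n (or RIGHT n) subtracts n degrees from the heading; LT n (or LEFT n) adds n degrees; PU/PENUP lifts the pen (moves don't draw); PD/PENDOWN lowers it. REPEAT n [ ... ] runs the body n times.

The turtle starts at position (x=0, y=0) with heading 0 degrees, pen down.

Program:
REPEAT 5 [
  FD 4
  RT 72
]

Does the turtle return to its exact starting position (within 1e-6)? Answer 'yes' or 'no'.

Answer: yes

Derivation:
Executing turtle program step by step:
Start: pos=(0,0), heading=0, pen down
REPEAT 5 [
  -- iteration 1/5 --
  FD 4: (0,0) -> (4,0) [heading=0, draw]
  RT 72: heading 0 -> 288
  -- iteration 2/5 --
  FD 4: (4,0) -> (5.236,-3.804) [heading=288, draw]
  RT 72: heading 288 -> 216
  -- iteration 3/5 --
  FD 4: (5.236,-3.804) -> (2,-6.155) [heading=216, draw]
  RT 72: heading 216 -> 144
  -- iteration 4/5 --
  FD 4: (2,-6.155) -> (-1.236,-3.804) [heading=144, draw]
  RT 72: heading 144 -> 72
  -- iteration 5/5 --
  FD 4: (-1.236,-3.804) -> (0,0) [heading=72, draw]
  RT 72: heading 72 -> 0
]
Final: pos=(0,0), heading=0, 5 segment(s) drawn

Start position: (0, 0)
Final position: (0, 0)
Distance = 0; < 1e-6 -> CLOSED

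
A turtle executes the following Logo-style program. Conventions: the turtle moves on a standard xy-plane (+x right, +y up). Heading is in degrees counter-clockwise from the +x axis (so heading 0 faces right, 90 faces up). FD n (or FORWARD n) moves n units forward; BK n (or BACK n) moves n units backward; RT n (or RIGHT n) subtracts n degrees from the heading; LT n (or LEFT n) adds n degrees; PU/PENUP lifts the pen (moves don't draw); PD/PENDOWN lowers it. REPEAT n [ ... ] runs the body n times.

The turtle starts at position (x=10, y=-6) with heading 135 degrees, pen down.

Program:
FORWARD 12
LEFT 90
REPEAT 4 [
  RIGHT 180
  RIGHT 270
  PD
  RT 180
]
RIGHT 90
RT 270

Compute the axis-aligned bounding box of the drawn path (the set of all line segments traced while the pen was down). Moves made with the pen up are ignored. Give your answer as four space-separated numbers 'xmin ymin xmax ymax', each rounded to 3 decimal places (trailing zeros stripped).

Answer: 1.515 -6 10 2.485

Derivation:
Executing turtle program step by step:
Start: pos=(10,-6), heading=135, pen down
FD 12: (10,-6) -> (1.515,2.485) [heading=135, draw]
LT 90: heading 135 -> 225
REPEAT 4 [
  -- iteration 1/4 --
  RT 180: heading 225 -> 45
  RT 270: heading 45 -> 135
  PD: pen down
  RT 180: heading 135 -> 315
  -- iteration 2/4 --
  RT 180: heading 315 -> 135
  RT 270: heading 135 -> 225
  PD: pen down
  RT 180: heading 225 -> 45
  -- iteration 3/4 --
  RT 180: heading 45 -> 225
  RT 270: heading 225 -> 315
  PD: pen down
  RT 180: heading 315 -> 135
  -- iteration 4/4 --
  RT 180: heading 135 -> 315
  RT 270: heading 315 -> 45
  PD: pen down
  RT 180: heading 45 -> 225
]
RT 90: heading 225 -> 135
RT 270: heading 135 -> 225
Final: pos=(1.515,2.485), heading=225, 1 segment(s) drawn

Segment endpoints: x in {1.515, 10}, y in {-6, 2.485}
xmin=1.515, ymin=-6, xmax=10, ymax=2.485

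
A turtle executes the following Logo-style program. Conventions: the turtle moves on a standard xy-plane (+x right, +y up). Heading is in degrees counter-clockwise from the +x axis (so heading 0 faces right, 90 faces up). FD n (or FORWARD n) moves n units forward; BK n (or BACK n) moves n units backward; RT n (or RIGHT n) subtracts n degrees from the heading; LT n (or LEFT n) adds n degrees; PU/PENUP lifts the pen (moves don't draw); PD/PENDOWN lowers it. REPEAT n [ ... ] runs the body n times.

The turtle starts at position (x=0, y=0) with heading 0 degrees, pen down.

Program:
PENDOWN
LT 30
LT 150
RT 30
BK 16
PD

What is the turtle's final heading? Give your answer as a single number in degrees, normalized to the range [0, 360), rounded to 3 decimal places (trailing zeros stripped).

Executing turtle program step by step:
Start: pos=(0,0), heading=0, pen down
PD: pen down
LT 30: heading 0 -> 30
LT 150: heading 30 -> 180
RT 30: heading 180 -> 150
BK 16: (0,0) -> (13.856,-8) [heading=150, draw]
PD: pen down
Final: pos=(13.856,-8), heading=150, 1 segment(s) drawn

Answer: 150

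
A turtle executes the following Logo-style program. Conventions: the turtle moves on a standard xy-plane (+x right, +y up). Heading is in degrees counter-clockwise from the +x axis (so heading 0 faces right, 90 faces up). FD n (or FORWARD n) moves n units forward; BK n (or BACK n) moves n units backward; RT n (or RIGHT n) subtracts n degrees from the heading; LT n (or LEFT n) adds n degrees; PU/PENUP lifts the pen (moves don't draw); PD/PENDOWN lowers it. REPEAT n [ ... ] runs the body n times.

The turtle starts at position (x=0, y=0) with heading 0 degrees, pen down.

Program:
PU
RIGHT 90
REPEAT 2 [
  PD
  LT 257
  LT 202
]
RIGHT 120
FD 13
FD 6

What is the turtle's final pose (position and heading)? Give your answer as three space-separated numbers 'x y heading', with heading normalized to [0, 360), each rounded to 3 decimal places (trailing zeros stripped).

Executing turtle program step by step:
Start: pos=(0,0), heading=0, pen down
PU: pen up
RT 90: heading 0 -> 270
REPEAT 2 [
  -- iteration 1/2 --
  PD: pen down
  LT 257: heading 270 -> 167
  LT 202: heading 167 -> 9
  -- iteration 2/2 --
  PD: pen down
  LT 257: heading 9 -> 266
  LT 202: heading 266 -> 108
]
RT 120: heading 108 -> 348
FD 13: (0,0) -> (12.716,-2.703) [heading=348, draw]
FD 6: (12.716,-2.703) -> (18.585,-3.95) [heading=348, draw]
Final: pos=(18.585,-3.95), heading=348, 2 segment(s) drawn

Answer: 18.585 -3.95 348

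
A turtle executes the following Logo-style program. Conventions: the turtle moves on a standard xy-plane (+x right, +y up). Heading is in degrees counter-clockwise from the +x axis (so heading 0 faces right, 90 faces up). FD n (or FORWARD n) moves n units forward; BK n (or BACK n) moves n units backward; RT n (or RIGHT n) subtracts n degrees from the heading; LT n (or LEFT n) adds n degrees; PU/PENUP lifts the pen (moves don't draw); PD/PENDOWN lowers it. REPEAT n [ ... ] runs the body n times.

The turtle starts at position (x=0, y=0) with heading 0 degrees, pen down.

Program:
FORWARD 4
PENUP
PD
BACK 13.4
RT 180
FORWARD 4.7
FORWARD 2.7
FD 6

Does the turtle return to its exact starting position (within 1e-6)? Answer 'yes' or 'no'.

Answer: no

Derivation:
Executing turtle program step by step:
Start: pos=(0,0), heading=0, pen down
FD 4: (0,0) -> (4,0) [heading=0, draw]
PU: pen up
PD: pen down
BK 13.4: (4,0) -> (-9.4,0) [heading=0, draw]
RT 180: heading 0 -> 180
FD 4.7: (-9.4,0) -> (-14.1,0) [heading=180, draw]
FD 2.7: (-14.1,0) -> (-16.8,0) [heading=180, draw]
FD 6: (-16.8,0) -> (-22.8,0) [heading=180, draw]
Final: pos=(-22.8,0), heading=180, 5 segment(s) drawn

Start position: (0, 0)
Final position: (-22.8, 0)
Distance = 22.8; >= 1e-6 -> NOT closed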